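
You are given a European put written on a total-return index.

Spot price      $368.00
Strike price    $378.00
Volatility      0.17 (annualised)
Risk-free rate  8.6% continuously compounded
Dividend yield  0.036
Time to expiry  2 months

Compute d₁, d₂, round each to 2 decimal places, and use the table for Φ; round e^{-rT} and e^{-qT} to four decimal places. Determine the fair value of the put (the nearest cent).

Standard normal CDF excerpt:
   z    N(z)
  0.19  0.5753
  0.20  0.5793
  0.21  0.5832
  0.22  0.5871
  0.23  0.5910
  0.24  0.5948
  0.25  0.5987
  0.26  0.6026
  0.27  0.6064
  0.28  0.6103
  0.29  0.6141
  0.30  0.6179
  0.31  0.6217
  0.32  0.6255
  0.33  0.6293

$14.07

T = 0.1667;  σ√T = 0.0694
d₁ = [ln(368/378) + (0.086 − 0.036 + ½·0.17²)·0.1667] / (σ√T) = (-0.0268 + 0.0107) / 0.0694 = -0.2315 ⇒ -0.23
d₂ = -0.2315 − 0.0694 = -0.3009 ⇒ -0.30
e^(−qT) = e^(−0.036·0.1667) = 0.9940;  e^(−rT) = e^(−0.086·0.1667) = 0.9858
P = 378·0.9858·N(0.30) − 368·0.9940·N(0.23) = 378·0.9858·0.6179 − 368·0.9940·0.5910 = 230.2496 − 216.1831 = 14.0665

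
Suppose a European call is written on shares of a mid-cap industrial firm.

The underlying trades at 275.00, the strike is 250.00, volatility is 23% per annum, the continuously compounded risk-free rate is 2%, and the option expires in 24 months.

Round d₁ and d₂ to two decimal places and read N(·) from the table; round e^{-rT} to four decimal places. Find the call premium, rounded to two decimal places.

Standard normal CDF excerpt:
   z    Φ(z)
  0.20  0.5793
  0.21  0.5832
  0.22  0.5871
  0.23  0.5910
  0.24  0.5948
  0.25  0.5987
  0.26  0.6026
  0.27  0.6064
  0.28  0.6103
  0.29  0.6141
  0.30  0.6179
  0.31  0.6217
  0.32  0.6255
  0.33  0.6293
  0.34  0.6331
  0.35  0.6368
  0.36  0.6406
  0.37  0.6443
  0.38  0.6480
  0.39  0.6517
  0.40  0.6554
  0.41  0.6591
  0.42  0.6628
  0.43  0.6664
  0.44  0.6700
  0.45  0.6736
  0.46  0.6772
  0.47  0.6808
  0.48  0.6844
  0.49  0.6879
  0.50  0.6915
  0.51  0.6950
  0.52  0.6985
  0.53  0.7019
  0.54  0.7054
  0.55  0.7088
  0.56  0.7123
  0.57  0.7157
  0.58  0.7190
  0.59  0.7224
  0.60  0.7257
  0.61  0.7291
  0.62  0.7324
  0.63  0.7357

53.92

σ√T = 0.23 × 1.4142 = 0.3253
d₁ = [ln(275/250) + (0.02 + ½·0.23²)·2] / (σ√T) = (0.0953 + 0.0929) / 0.3253 = 0.5786 ≈ 0.58
d₂ = 0.5786 − 0.3253 = 0.2534 ≈ 0.25
exp(−rT) = exp(−0.02·2) = 0.9608
N(d₁) = N(0.58) = 0.7190;  N(d₂) = N(0.25) = 0.5987
C = 275·0.7190 − 250·0.9608·0.5987 = 197.7250 − 143.8077 = 53.9173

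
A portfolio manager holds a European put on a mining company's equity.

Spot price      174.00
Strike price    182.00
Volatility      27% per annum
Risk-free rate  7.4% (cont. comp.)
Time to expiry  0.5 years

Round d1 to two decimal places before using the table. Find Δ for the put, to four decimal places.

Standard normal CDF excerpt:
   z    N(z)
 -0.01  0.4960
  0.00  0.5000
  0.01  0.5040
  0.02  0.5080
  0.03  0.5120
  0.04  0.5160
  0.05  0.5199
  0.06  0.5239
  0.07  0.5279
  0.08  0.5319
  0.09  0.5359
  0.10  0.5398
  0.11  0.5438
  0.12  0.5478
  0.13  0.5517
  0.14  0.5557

σ√T = 0.27·√0.5 = 0.1909
d₁ = [ln(174/182) + (0.074 + 0.27²/2)·0.5] / 0.1909 = [-0.0450 + 0.0552] / 0.1909 = 0.0538 which rounds to 0.05
N(d₁) = N(0.05) = 0.5199
Δ_put = N(d₁) − 1 = 0.5199 − 1 = -0.4801

-0.4801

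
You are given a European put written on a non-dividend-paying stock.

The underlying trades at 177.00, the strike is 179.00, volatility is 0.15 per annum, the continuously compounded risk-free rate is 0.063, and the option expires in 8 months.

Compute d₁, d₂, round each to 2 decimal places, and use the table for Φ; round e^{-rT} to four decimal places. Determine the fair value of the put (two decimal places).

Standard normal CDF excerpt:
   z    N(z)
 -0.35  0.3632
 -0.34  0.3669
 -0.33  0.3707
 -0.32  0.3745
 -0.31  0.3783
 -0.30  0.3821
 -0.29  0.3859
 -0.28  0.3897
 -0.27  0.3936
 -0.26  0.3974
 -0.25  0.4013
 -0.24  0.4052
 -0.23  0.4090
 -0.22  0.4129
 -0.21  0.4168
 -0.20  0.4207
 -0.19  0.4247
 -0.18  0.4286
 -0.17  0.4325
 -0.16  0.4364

σ√T = 0.15 × 0.8165 = 0.1225
d₁ = [ln(177/179) + (0.063 + ½·0.15²)·0.6667] / (σ√T) = (-0.0112 + 0.0495) / 0.1225 = 0.3124 → 0.31
d₂ = 0.3124 − 0.1225 = 0.1899 → 0.19
exp(−rT) = exp(−0.063·0.6667) = 0.9589
N(−d₂) = N(-0.19) = 0.4247;  N(−d₁) = N(-0.31) = 0.3783
P = 179·0.9589·0.4247 − 177·0.3783 = 72.8968 − 66.9591 = 5.9377

5.94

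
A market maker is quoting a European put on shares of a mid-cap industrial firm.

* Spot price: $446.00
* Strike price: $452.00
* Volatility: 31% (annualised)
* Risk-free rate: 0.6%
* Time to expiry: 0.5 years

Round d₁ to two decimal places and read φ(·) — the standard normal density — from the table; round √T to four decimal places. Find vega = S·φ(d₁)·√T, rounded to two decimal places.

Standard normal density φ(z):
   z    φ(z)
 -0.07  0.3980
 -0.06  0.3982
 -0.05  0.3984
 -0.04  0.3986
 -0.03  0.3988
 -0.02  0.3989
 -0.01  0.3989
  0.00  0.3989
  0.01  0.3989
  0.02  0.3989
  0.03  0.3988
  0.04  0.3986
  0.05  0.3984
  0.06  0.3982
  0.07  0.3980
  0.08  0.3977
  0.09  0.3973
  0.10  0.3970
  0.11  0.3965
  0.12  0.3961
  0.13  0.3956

T = 0.5;  σ√T = 0.2192
d₁ = [ln(446/452) + (0.006 + ½·0.31²)·0.5] / (σ√T) = (-0.0134 + 0.0270) / 0.2192 = 0.0623 → 0.06
√T = √0.5 = 0.7071
φ(d₁) = φ(0.06) = 0.3982
vega = S·φ(d₁)·√T = 446·0.3982·0.7071 = 125.5790
(Call and put vega coincide under Black-Scholes.)

125.58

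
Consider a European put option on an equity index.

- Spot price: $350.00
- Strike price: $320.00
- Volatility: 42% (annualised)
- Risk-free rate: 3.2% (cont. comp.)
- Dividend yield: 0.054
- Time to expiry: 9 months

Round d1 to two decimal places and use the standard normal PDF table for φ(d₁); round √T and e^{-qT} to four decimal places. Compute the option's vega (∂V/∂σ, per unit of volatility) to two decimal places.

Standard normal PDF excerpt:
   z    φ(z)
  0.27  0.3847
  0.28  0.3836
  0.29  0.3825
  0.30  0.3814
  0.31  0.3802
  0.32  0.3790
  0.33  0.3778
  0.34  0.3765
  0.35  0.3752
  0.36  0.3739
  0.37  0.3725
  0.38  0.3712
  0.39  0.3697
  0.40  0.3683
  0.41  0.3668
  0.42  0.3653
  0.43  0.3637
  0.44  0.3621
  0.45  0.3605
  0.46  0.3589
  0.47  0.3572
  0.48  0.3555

108.04

T = 0.75;  σ√T = 0.3637
ln(S/K) + (r − q + σ²/2)T = ln(350/320) + (0.032 − 0.054 + 0.42²/2)·0.75 = 0.0896 + 0.0496 = 0.1393
d₁ = 0.1393 / 0.3637 = 0.3829 → 0.38
√T = √0.75 = 0.8660
φ(d₁) = φ(0.38) = 0.3712
exp(−qT) = exp(−0.054·0.75) = 0.9603
vega = S·exp(−qT)·φ(d₁)·√T = 350·0.9603·0.3712·0.8660 = 108.0440
(Vega is the same for a European call and put with the same parameters.)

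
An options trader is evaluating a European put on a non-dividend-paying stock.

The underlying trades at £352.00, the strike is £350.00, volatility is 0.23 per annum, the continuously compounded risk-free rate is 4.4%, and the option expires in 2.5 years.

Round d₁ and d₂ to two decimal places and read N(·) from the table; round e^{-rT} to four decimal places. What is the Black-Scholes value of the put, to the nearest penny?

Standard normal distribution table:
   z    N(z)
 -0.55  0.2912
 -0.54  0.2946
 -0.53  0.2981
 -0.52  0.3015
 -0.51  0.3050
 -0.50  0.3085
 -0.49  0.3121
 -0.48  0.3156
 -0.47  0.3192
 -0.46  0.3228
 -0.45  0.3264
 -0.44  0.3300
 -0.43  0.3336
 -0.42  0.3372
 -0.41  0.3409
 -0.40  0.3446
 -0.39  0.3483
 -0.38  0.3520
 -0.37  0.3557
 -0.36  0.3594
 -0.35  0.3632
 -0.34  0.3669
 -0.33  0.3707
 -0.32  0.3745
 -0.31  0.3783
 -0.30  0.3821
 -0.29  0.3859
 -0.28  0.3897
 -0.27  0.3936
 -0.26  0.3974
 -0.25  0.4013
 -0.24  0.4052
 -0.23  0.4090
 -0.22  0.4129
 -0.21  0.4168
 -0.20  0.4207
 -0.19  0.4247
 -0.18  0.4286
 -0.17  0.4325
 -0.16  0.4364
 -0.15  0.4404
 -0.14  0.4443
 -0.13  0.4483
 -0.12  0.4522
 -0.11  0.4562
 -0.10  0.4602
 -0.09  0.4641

T = 2.5;  σ√T = 0.3637
ln(S/K) + (r + σ²/2)T = ln(352/350) + (0.044 + 0.23²/2)·2.5 = 0.0057 + 0.1761 = 0.1818
d₁ = 0.1818 / 0.3637 = 0.5000 ⇒ 0.50
d₂ = d₁ − σ√T = 0.5000 − 0.3637 = 0.1363 ⇒ 0.14
exp(−rT) = exp(−0.044·2.5) = 0.8958
N(−d₂) = N(-0.14) = 0.4443;  N(−d₁) = N(-0.50) = 0.3085
P = 350·0.8958·0.4443 − 352·0.3085 = 139.3014 − 108.5920 = 30.7094

£30.71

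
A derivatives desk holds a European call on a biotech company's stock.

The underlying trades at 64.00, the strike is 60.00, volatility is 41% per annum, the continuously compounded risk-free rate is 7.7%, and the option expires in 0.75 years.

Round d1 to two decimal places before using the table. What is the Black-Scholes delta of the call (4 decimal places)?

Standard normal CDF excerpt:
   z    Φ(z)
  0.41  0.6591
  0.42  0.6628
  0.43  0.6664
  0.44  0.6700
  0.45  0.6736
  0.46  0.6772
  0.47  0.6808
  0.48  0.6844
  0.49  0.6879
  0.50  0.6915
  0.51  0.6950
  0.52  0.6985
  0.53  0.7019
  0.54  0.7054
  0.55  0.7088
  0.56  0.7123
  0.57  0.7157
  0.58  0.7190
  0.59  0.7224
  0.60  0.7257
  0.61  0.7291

σ√T = 0.41·√0.75 = 0.3551
d₁ = [ln(64/60) + (0.077 + ½·0.41²)·0.75] / (σ√T) = (0.0645 + 0.1208) / 0.3551 = 0.5219 ≈ 0.52
N(d₁) = N(0.52) = 0.6985
Δ_call = N(d₁) = 0.6985

0.6985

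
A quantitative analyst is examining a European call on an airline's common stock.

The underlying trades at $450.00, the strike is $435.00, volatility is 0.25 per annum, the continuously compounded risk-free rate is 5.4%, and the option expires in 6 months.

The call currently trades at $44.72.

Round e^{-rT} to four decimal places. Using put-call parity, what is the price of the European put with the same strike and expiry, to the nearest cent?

exp(−rT) = exp(−0.054·0.5) = 0.9734
Put-call parity: C − P = S − K·e^(−rT) = 450 − 435·0.9734 = 450 − 423.4290 = 26.5710
P = C − (C − P) = 44.72 − (26.5710) = 18.1490

$18.15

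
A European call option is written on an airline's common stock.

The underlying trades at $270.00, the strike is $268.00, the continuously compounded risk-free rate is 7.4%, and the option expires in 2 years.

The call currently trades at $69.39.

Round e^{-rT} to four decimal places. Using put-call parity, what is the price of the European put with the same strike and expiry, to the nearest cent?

exp(−rT) = exp(−0.074·2) = 0.8624
Put-call parity: C − P = S − K·e^(−rT) = 270 − 268·0.8624 = 270 − 231.1232 = 38.8768
P = C − (C − P) = 69.39 − (38.8768) = 30.5132

$30.51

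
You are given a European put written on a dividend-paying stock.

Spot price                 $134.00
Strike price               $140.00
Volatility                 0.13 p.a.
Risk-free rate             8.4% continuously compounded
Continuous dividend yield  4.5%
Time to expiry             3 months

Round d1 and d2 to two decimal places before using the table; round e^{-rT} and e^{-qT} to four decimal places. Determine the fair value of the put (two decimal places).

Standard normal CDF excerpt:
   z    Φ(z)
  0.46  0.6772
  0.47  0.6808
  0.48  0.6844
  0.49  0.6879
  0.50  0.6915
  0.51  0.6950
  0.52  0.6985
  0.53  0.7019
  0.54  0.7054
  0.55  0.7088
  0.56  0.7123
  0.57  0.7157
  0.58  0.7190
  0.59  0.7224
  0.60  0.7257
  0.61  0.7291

T = 0.25;  σ√T = 0.0650
d₁ = [ln(134/140) + (0.084 − 0.045 + ½·0.13²)·0.25] / (σ√T) = (-0.0438 + 0.0119) / 0.0650 = -0.4914 which rounds to -0.49
d₂ = -0.4914 − 0.0650 = -0.5564 which rounds to -0.56
e^(−qT) = e^(−0.045·0.25) = 0.9888;  e^(−rT) = e^(−0.084·0.25) = 0.9792
P = 140·0.9792·N(0.56) − 134·0.9888·N(0.49) = 140·0.9792·0.7123 − 134·0.9888·0.6879 = 97.6478 − 91.1462 = 6.5016

$6.50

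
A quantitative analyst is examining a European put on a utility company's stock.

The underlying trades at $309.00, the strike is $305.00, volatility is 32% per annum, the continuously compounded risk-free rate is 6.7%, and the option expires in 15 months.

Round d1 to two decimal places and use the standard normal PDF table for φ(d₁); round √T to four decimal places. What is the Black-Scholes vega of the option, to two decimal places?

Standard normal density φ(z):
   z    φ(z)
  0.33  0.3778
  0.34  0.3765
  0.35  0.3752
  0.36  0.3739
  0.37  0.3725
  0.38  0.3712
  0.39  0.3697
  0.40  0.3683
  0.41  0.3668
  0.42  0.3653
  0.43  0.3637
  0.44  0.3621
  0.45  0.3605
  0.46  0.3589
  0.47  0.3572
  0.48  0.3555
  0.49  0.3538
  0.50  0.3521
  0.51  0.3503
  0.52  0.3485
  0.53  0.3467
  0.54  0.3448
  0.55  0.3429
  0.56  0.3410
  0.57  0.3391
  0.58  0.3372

124.54

T = 1.25;  σ√T = 0.3578
d₁ = [ln(309/305) + (0.067 + 0.32²/2)·1.25] / 0.3578 = [0.0130 + 0.1477] / 0.3578 = 0.4494 which rounds to 0.45
√T = √1.25 = 1.1180
φ(d₁) = φ(0.45) = 0.3605
vega = S·φ(d₁)·√T = 309·0.3605·1.1180 = 124.5391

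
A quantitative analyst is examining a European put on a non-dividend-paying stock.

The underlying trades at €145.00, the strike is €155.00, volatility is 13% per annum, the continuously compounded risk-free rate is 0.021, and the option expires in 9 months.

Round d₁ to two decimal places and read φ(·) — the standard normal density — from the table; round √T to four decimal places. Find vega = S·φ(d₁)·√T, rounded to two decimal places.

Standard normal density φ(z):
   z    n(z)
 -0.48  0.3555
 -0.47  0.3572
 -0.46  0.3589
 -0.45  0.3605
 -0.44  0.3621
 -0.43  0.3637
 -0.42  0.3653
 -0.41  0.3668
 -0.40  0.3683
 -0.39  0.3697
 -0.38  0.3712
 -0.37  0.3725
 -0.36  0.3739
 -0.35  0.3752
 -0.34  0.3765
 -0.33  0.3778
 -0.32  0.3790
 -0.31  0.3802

σ√T = 0.13 × 0.8660 = 0.1126
ln(S/K) + (r + σ²/2)T = ln(145/155) + (0.021 + 0.13²/2)·0.75 = -0.0667 + 0.0221 = -0.0446
d₁ = -0.0446 / 0.1126 = -0.3962 which rounds to -0.40
√T = √0.75 = 0.8660
φ(d₁) = φ(-0.40) = 0.3683
vega = S·φ(d₁)·√T = 145·0.3683·0.8660 = 46.2474
(The call has the same vega.)

46.25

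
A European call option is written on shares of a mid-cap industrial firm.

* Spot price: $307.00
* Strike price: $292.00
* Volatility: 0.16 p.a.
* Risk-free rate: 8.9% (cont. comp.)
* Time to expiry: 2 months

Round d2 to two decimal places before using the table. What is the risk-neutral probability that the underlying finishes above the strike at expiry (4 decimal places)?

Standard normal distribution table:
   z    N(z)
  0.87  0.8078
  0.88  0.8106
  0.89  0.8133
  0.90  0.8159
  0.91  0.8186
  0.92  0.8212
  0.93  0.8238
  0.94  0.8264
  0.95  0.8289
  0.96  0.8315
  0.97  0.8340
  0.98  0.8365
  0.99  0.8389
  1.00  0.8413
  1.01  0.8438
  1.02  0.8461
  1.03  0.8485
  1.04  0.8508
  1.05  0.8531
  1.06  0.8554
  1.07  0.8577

T = 0.1667;  σ√T = 0.0653
d₁ = [ln(307/292) + (0.089 + 0.16²/2)·0.1667] / 0.0653 = [0.0501 + 0.0170] / 0.0653 = 1.0267 ≈ 1.03
d₂ = d₁ − σ√T = 1.0267 − 0.0653 = 0.9613 ≈ 0.96
Pr(exercise) under Q = N(d₂) = 0.8315

0.8315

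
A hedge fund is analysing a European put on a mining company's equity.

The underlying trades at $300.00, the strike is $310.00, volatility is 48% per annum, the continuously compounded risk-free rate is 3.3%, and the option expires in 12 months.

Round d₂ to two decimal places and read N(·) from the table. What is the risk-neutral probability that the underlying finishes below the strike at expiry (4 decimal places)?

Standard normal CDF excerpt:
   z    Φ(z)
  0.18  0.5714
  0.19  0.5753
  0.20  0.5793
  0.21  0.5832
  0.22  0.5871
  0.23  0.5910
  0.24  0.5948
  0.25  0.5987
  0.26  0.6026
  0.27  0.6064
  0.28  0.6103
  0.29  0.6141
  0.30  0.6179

0.5948

T = 1;  σ√T = 0.4800
d₁ = [ln(300/310) + (0.033 + 0.48²/2)·1] / 0.4800 = [-0.0328 + 0.1482] / 0.4800 = 0.2404 which rounds to 0.24
d₂ = d₁ − σ√T = 0.2404 − 0.4800 = -0.2396 which rounds to -0.24
Risk-neutral Pr[S_T < K] = N(−d₂) = N(0.24) = 0.5948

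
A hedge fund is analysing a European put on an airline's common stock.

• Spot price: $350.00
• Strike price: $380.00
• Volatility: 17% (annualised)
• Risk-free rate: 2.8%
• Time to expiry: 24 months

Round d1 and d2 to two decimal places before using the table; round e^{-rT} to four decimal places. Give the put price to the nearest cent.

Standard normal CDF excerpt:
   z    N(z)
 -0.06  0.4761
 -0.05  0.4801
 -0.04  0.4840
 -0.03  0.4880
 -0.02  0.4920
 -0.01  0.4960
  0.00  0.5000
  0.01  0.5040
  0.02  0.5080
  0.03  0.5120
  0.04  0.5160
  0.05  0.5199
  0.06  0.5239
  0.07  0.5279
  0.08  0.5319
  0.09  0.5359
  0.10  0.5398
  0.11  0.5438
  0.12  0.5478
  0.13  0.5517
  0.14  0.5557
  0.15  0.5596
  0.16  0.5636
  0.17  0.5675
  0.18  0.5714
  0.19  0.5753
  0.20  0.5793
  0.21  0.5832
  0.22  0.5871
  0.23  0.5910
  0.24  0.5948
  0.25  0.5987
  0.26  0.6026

σ√T = 0.17 × 1.4142 = 0.2404
d₁ = [ln(350/380) + (0.028 + ½·0.17²)·2] / (σ√T) = (-0.0822 + 0.0849) / 0.2404 = 0.0111 → 0.01
d₂ = 0.0111 − 0.2404 = -0.2293 → -0.23
e^(−rT) = e^(−0.028·2) = 0.9455
N(−d₂) = N(0.23) = 0.5910;  N(−d₁) = N(-0.01) = 0.4960
P = 380·0.9455·0.5910 − 350·0.4960 = 212.3404 − 173.6000 = 38.7404

$38.74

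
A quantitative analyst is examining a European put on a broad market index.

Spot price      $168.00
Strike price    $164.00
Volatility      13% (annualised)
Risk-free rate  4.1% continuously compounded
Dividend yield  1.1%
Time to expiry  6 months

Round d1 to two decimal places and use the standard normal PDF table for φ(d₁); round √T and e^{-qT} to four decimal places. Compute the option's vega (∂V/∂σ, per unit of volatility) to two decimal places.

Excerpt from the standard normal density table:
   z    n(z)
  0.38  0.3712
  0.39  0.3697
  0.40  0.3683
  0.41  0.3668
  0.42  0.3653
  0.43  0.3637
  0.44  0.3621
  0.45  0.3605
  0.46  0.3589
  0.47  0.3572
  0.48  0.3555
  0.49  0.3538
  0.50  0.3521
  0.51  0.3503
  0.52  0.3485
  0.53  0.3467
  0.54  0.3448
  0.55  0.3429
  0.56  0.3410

σ√T = 0.13 × 0.7071 = 0.0919
d₁ = [ln(168/164) + (0.041 − 0.011 + 0.13²/2)·0.5] / 0.0919 = [0.0241 + 0.0192] / 0.0919 = 0.4713 ≈ 0.47
√T = √0.5 = 0.7071
φ(d₁) = φ(0.47) = 0.3572
exp(−qT) = exp(−0.011·0.5) = 0.9945
vega = S·exp(−qT)·φ(d₁)·√T = 168·0.9945·0.3572·0.7071 = 42.1994

42.20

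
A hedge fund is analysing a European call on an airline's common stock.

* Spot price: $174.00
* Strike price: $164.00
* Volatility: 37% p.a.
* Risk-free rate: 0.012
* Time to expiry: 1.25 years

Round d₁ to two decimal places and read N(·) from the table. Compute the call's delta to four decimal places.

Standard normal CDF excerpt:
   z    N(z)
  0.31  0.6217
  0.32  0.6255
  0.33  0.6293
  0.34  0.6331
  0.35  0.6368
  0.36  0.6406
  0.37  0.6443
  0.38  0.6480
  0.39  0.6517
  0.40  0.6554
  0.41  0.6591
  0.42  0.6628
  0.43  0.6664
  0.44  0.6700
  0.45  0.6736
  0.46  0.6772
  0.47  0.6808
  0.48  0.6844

0.6517

T = 1.25;  σ√T = 0.4137
d₁ = [ln(174/164) + (0.012 + ½·0.37²)·1.25] / (σ√T) = (0.0592 + 0.1006) / 0.4137 = 0.3862 ⇒ 0.39
N(d₁) = N(0.39) = 0.6517
Δ_call = N(d₁) = 0.6517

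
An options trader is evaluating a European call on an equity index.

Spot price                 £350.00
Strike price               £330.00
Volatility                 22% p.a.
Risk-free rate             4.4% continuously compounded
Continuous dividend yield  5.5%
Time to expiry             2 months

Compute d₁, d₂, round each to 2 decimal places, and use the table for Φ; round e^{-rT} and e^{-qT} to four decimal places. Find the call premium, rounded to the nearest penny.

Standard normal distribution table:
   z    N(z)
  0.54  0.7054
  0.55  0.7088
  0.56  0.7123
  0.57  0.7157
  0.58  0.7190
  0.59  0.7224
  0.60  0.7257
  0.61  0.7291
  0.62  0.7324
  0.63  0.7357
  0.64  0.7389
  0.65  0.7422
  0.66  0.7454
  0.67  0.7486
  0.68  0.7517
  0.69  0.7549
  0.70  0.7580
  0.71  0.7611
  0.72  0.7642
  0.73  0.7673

σ√T = 0.22·√0.1667 = 0.0898
d₁ = [ln(350/330) + (0.044 − 0.055 + ½·0.22²)·0.1667] / (σ√T) = (0.0588 + 0.0022) / 0.0898 = 0.6796 → 0.68
d₂ = 0.6796 − 0.0898 = 0.5898 → 0.59
exp(−qT) = exp(−0.055·0.1667) = 0.9909;  exp(−rT) = exp(−0.044·0.1667) = 0.9927
N(d₁) = N(0.68) = 0.7517;  N(d₂) = N(0.59) = 0.7224
C = 350·0.9909·0.7517 − 330·0.9927·0.7224 = 260.7008 − 236.6517 = 24.0491

£24.05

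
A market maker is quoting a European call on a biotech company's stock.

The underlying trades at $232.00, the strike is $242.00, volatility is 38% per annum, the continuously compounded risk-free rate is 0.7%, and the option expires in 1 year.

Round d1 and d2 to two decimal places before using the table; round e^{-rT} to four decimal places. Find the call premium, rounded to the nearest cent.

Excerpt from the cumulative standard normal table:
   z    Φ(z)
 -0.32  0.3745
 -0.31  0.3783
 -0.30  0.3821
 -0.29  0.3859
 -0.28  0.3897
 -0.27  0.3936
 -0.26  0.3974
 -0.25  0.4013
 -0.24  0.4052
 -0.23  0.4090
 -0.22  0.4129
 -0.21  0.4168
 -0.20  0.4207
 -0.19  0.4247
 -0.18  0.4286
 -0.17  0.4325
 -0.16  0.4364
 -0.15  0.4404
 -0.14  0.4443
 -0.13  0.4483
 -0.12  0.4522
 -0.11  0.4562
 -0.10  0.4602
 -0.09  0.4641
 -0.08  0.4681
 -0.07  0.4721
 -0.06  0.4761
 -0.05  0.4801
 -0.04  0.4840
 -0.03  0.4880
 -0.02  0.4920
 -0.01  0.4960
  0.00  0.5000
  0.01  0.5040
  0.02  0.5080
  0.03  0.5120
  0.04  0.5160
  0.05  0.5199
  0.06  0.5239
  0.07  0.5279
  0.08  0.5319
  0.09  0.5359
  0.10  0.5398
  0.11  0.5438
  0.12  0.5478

$31.59

σ√T = 0.38 × 1.0000 = 0.3800
d₁ = [ln(232/242) + (0.007 + 0.38²/2)·1] / 0.3800 = [-0.0422 + 0.0792] / 0.3800 = 0.0974 ⇒ 0.10
d₂ = d₁ − σ√T = 0.0974 − 0.3800 = -0.2826 ⇒ -0.28
e^(−rT) = e^(−0.007·1) = 0.9930
N(d₁) = N(0.10) = 0.5398;  N(d₂) = N(-0.28) = 0.3897
C = 232·0.5398 − 242·0.9930·0.3897 = 125.2336 − 93.6472 = 31.5864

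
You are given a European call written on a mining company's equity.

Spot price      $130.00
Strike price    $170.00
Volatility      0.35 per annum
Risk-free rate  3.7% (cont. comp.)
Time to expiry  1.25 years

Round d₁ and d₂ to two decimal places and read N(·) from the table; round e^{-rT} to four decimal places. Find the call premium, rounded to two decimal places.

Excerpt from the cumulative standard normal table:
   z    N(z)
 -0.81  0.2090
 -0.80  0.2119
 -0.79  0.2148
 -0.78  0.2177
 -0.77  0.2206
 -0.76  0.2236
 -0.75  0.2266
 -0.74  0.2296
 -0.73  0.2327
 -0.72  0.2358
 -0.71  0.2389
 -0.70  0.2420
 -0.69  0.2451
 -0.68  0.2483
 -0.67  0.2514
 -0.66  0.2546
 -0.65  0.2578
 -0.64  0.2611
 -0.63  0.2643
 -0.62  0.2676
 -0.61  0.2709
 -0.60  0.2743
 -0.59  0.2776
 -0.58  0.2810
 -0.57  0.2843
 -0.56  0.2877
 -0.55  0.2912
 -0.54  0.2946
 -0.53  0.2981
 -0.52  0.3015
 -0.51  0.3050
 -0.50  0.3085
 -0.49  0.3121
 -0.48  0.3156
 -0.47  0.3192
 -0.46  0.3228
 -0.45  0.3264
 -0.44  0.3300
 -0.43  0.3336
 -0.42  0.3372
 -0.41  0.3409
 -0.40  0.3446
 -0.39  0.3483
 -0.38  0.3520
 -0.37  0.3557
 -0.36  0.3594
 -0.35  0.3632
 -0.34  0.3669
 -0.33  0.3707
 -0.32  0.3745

$9.95

T = 1.25;  σ√T = 0.3913
d₁ = [ln(130/170) + (0.037 + 0.35²/2)·1.25] / 0.3913 = [-0.2683 + 0.1228] / 0.3913 = -0.3717 → -0.37
d₂ = d₁ − σ√T = -0.3717 − 0.3913 = -0.7630 → -0.76
e^(−rT) = e^(−0.037·1.25) = 0.9548
C = 130·N(-0.37) − 170·0.9548·N(-0.76) = 130·0.3557 − 170·0.9548·0.2236 = 46.2410 − 36.2939 = 9.9471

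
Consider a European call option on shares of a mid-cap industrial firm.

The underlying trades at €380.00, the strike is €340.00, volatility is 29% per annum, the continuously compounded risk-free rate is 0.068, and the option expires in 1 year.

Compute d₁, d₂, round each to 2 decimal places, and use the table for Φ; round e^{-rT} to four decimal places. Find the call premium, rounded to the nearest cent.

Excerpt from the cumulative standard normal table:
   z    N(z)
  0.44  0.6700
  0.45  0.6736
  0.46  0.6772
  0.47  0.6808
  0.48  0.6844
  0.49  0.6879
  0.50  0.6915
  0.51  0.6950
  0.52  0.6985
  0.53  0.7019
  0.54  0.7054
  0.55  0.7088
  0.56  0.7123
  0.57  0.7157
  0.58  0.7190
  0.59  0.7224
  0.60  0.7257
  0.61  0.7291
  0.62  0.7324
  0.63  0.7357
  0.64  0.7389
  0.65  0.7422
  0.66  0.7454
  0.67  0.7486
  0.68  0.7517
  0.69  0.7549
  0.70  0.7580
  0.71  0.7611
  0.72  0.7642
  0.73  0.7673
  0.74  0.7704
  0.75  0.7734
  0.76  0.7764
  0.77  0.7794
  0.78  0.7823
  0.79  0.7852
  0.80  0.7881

σ√T = 0.29 × 1.0000 = 0.2900
ln(S/K) + (r + σ²/2)T = ln(380/340) + (0.068 + 0.29²/2)·1 = 0.1112 + 0.1101 = 0.2213
d₁ = 0.2213 / 0.2900 = 0.7630 → 0.76
d₂ = d₁ − σ√T = 0.7630 − 0.2900 = 0.4730 → 0.47
e^(−rT) = e^(−0.068·1) = 0.9343
N(d₁) = N(0.76) = 0.7764;  N(d₂) = N(0.47) = 0.6808
C = 380·0.7764 − 340·0.9343·0.6808 = 295.0320 − 216.2643 = 78.7677

€78.77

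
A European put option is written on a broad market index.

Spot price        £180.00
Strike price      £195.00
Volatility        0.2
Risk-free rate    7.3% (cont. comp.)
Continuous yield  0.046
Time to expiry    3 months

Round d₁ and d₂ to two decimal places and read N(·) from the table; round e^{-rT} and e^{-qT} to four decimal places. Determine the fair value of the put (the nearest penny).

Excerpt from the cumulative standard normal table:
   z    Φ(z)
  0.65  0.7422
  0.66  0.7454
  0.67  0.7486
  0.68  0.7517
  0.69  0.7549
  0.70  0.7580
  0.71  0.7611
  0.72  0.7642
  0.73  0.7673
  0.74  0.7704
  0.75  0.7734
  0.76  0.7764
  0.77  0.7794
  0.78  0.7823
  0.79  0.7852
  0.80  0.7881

T = 0.25;  σ√T = 0.1000
d₁ = [ln(180/195) + (0.073 − 0.046 + ½·0.2²)·0.25] / (σ√T) = (-0.0800 + 0.0118) / 0.1000 = -0.6829 which rounds to -0.68
d₂ = -0.6829 − 0.1000 = -0.7829 which rounds to -0.78
e^(−qT) = e^(−0.046·0.25) = 0.9886;  e^(−rT) = e^(−0.073·0.25) = 0.9819
P = 195·0.9819·N(0.78) − 180·0.9886·N(0.68) = 195·0.9819·0.7823 − 180·0.9886·0.7517 = 149.7874 − 133.7635 = 16.0239

£16.02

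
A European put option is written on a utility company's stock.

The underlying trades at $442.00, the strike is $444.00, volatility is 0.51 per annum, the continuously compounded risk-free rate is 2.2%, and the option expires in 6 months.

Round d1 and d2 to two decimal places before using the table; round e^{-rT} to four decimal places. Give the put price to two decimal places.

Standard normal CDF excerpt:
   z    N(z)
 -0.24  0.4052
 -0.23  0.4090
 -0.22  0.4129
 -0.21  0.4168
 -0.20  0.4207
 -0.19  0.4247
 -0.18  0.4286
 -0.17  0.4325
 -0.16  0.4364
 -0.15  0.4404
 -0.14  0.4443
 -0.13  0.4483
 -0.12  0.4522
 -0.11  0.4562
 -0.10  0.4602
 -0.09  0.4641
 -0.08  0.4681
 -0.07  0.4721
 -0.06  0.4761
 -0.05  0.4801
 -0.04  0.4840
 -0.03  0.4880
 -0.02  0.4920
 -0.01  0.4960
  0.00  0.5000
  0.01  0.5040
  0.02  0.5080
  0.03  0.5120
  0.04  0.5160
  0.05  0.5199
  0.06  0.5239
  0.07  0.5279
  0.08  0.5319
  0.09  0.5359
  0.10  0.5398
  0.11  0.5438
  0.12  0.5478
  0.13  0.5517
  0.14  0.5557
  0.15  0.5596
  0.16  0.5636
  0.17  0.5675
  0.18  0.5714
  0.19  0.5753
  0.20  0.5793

$61.56

σ√T = 0.51·√0.5 = 0.3606
d₁ = [ln(442/444) + (0.022 + 0.51²/2)·0.5] / 0.3606 = [-0.0045 + 0.0760] / 0.3606 = 0.1983 which rounds to 0.20
d₂ = d₁ − σ√T = 0.1983 − 0.3606 = -0.1623 which rounds to -0.16
exp(−rT) = exp(−0.022·0.5) = 0.9891
N(−d₂) = N(0.16) = 0.5636;  N(−d₁) = N(-0.20) = 0.4207
P = 444·0.9891·0.5636 − 442·0.4207 = 247.5108 − 185.9494 = 61.5614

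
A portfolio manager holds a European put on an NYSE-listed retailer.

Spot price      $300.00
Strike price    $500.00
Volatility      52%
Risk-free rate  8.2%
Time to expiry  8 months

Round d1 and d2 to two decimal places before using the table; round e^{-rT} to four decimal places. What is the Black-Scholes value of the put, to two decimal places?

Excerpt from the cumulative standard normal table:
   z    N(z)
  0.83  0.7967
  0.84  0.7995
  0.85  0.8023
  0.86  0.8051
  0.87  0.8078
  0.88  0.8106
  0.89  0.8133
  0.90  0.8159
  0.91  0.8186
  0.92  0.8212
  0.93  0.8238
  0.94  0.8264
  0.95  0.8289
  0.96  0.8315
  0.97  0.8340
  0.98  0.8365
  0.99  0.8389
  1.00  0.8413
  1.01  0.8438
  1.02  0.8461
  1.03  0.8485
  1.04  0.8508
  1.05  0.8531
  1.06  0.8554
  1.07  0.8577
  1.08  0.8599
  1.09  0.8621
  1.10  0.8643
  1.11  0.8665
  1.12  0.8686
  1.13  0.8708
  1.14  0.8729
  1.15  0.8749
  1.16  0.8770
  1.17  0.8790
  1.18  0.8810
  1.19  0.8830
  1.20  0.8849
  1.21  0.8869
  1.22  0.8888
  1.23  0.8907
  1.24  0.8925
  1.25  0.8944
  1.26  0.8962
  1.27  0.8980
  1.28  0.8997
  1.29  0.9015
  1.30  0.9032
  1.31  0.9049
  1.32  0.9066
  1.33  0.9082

$185.24

σ√T = 0.52 × 0.8165 = 0.4246
d₁ = [ln(300/500) + (0.082 + ½·0.52²)·0.6667] / (σ√T) = (-0.5108 + 0.1448) / 0.4246 = -0.8621 ⇒ -0.86
d₂ = -0.8621 − 0.4246 = -1.2867 ⇒ -1.29
exp(−rT) = exp(−0.082·0.6667) = 0.9468
P = 500·0.9468·N(1.29) − 300·N(0.86) = 500·0.9468·0.9015 − 300·0.8051 = 426.7701 − 241.5300 = 185.2401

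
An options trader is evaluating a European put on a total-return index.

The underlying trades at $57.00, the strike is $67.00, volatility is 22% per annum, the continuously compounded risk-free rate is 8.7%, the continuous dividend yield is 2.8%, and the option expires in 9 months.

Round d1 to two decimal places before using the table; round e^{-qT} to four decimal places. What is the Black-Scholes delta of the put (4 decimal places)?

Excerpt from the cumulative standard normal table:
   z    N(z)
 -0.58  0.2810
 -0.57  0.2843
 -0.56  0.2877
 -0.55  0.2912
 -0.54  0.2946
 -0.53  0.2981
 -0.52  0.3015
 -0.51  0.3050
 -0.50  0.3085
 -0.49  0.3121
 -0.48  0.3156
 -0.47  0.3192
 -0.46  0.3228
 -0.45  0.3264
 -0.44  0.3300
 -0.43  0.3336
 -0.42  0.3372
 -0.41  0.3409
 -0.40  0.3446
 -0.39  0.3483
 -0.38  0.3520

σ√T = 0.22·√0.75 = 0.1905
d₁ = [ln(57/67) + (0.087 − 0.028 + 0.22²/2)·0.75] / 0.1905 = [-0.1616 + 0.0624] / 0.1905 = -0.5209 ≈ -0.52
N(d₁) = N(-0.52) = 0.3015
Δ_put = e^(−qT)·(N(d₁) − 1) = 0.9792·(0.3015 − 1) = -0.6840

-0.6840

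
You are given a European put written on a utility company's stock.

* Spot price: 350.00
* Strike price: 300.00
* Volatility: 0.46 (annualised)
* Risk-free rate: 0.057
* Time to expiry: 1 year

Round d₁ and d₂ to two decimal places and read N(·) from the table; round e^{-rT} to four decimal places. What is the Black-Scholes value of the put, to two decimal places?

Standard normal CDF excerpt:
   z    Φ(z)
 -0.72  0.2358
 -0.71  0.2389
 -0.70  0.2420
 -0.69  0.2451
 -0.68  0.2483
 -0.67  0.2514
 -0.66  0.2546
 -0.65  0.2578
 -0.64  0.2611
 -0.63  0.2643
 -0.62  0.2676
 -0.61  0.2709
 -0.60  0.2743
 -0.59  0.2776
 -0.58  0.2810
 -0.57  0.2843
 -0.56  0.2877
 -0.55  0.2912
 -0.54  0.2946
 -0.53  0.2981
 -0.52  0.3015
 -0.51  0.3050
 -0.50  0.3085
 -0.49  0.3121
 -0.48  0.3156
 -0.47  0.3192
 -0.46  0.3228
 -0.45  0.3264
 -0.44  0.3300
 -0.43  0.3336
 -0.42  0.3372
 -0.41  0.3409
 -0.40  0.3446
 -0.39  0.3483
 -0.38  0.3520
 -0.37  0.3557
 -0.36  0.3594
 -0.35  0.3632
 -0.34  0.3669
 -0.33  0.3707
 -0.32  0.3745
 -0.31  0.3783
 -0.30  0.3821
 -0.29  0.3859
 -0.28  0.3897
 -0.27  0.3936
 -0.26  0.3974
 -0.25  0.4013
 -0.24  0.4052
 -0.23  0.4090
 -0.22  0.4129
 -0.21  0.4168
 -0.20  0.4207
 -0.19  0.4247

30.12

σ√T = 0.46 × 1.0000 = 0.4600
d₁ = [ln(350/300) + (0.057 + 0.46²/2)·1] / 0.4600 = [0.1542 + 0.1628] / 0.4600 = 0.6890 ≈ 0.69
d₂ = d₁ − σ√T = 0.6890 − 0.4600 = 0.2290 ≈ 0.23
exp(−rT) = exp(−0.057·1) = 0.9446
N(−d₂) = N(-0.23) = 0.4090;  N(−d₁) = N(-0.69) = 0.2451
P = 300·0.9446·0.4090 − 350·0.2451 = 115.9024 − 85.7850 = 30.1174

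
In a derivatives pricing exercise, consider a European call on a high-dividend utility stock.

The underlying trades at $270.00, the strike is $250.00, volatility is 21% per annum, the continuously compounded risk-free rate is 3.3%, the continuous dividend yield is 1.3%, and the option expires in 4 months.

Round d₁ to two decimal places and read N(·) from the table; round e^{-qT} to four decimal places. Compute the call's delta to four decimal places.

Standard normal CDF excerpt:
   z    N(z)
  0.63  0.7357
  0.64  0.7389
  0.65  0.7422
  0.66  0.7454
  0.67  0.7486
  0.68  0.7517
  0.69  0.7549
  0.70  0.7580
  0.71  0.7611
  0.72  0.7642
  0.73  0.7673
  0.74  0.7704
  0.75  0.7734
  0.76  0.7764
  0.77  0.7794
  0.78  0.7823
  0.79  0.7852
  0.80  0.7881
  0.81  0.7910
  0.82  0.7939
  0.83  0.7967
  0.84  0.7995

0.7701

σ√T = 0.21·√0.3333 = 0.1212
d₁ = [ln(270/250) + (0.033 − 0.013 + 0.21²/2)·0.3333] / 0.1212 = [0.0770 + 0.0140] / 0.1212 = 0.7504 ≈ 0.75
N(d₁) = N(0.75) = 0.7734
Δ_call = e^(−qT)·N(d₁) = 0.9957·0.7734 = 0.7701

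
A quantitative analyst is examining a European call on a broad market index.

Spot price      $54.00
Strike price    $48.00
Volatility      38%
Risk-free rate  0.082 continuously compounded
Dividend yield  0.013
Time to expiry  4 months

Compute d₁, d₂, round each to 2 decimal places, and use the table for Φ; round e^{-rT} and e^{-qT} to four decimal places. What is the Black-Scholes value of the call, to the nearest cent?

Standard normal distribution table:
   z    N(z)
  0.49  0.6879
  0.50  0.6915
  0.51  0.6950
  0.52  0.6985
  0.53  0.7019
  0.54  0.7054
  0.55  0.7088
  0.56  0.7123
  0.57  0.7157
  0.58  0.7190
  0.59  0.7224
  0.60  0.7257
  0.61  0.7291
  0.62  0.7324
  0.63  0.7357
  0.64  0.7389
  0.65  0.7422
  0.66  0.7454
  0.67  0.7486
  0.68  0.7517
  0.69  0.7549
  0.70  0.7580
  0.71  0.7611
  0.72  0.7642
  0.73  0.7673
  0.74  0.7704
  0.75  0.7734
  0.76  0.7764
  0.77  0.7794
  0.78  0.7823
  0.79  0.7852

T = 0.3333;  σ√T = 0.2194
d₁ = [ln(54/48) + (0.082 − 0.013 + 0.38²/2)·0.3333] / 0.2194 = [0.1178 + 0.0471] / 0.2194 = 0.7514 ≈ 0.75
d₂ = d₁ − σ√T = 0.7514 − 0.2194 = 0.5320 ≈ 0.53
exp(−qT) = exp(−0.013·0.3333) = 0.9957;  exp(−rT) = exp(−0.082·0.3333) = 0.9730
C = 54·0.9957·N(0.75) − 48·0.9730·N(0.53) = 54·0.9957·0.7734 − 48·0.9730·0.7019 = 41.5840 − 32.7815 = 8.8025

$8.80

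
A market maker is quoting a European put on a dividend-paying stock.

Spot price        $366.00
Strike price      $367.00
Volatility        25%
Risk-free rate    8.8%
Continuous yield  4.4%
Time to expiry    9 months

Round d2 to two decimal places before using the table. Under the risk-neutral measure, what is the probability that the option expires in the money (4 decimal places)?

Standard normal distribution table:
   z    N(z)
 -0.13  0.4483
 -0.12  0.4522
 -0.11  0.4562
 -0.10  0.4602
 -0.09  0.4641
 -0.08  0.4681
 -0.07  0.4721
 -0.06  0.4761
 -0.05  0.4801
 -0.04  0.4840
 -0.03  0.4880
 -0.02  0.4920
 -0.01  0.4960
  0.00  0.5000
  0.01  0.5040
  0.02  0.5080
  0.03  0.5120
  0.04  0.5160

σ√T = 0.25·√0.75 = 0.2165
d₁ = [ln(366/367) + (0.088 − 0.044 + ½·0.25²)·0.75] / (σ√T) = (-0.0027 + 0.0564) / 0.2165 = 0.2481 ≈ 0.25
d₂ = 0.2481 − 0.2165 = 0.0316 ≈ 0.03
Pr(exercise) under Q = N(−d₂) = N(-0.03) = 0.4880

0.4880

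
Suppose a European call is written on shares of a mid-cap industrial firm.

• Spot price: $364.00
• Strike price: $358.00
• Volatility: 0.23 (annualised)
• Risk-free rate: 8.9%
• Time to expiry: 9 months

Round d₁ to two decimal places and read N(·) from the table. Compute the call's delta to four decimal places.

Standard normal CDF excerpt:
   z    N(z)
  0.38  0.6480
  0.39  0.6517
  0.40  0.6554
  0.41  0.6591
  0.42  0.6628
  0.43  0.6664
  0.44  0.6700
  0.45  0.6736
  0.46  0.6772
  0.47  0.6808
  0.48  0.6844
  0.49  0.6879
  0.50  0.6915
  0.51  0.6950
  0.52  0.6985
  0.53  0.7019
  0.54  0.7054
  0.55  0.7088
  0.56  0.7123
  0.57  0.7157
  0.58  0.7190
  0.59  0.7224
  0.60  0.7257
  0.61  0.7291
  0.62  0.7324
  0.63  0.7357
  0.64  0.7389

0.6985

σ√T = 0.23·√0.75 = 0.1992
ln(S/K) + (r + σ²/2)T = ln(364/358) + (0.089 + 0.23²/2)·0.75 = 0.0166 + 0.0866 = 0.1032
d₁ = 0.1032 / 0.1992 = 0.5182 ≈ 0.52
N(d₁) = N(0.52) = 0.6985
Δ_call = N(d₁) = 0.6985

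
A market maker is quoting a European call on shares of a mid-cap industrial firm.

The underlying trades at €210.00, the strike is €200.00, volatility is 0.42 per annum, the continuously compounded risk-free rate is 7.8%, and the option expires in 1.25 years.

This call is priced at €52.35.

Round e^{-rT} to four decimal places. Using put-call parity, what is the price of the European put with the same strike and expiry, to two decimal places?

exp(−rT) = exp(−0.078·1.25) = 0.9071
Put-call parity: C − P = S − K·e^(−rT) = 210 − 200·0.9071 = 210 − 181.4200 = 28.5800
P = C − (C − P) = 52.35 − (28.5800) = 23.7700

€23.77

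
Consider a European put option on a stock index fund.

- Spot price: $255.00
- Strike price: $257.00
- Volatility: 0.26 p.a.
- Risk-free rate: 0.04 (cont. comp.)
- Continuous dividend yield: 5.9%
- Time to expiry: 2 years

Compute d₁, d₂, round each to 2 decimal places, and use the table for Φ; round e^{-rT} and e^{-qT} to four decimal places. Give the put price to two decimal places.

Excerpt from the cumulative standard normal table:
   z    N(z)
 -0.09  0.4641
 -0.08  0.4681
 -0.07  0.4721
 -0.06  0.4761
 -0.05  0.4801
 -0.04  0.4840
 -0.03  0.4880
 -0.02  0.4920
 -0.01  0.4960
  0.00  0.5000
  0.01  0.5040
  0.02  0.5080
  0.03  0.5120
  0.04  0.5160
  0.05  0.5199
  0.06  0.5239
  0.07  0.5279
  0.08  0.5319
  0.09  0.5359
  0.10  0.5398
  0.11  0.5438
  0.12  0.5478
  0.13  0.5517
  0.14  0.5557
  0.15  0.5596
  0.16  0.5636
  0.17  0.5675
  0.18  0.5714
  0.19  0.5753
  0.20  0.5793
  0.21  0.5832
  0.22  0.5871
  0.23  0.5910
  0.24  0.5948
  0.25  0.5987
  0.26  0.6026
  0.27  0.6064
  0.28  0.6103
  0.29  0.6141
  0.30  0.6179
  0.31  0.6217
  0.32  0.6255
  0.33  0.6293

σ√T = 0.26·√2 = 0.3677
ln(S/K) + (r − q + σ²/2)T = ln(255/257) + (0.04 − 0.059 + 0.26²/2)·2 = -0.0078 + 0.0296 = 0.0218
d₁ = 0.0218 / 0.3677 = 0.0593 ≈ 0.06
d₂ = d₁ − σ√T = 0.0593 − 0.3677 = -0.3084 ≈ -0.31
e^(−qT) = e^(−0.059·2) = 0.8887;  e^(−rT) = e^(−0.04·2) = 0.9231
N(−d₂) = N(0.31) = 0.6217;  N(−d₁) = N(-0.06) = 0.4761
P = 257·0.9231·0.6217 − 255·0.8887·0.4761 = 147.4901 − 107.8931 = 39.5970

$39.60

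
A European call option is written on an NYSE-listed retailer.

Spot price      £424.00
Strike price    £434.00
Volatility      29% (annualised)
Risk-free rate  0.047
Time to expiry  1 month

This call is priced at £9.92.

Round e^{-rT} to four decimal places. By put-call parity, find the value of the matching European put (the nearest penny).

e^(−rT) = e^(−0.047·0.08333) = 0.9961
Put-call parity: C − P = S − K·e^(−rT) = 424 − 434·0.9961 = 424 − 432.3074 = -8.3074
P = C − (C − P) = 9.92 − (-8.3074) = 18.2274

£18.23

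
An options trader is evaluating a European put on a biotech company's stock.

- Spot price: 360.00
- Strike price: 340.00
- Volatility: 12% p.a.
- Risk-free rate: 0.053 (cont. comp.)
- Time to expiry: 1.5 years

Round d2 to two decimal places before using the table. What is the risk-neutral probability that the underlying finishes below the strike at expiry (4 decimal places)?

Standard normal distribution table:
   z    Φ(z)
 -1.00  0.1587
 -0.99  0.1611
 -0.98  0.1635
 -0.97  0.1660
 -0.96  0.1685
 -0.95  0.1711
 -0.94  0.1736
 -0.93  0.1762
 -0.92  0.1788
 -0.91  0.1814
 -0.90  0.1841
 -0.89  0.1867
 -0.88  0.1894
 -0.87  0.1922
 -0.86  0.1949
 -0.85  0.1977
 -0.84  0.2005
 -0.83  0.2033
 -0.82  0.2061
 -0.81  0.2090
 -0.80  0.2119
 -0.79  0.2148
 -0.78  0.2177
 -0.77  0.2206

T = 1.5;  σ√T = 0.1470
d₁ = [ln(360/340) + (0.053 + ½·0.12²)·1.5] / (σ√T) = (0.0572 + 0.0903) / 0.1470 = 1.0033 → 1.00
d₂ = 1.0033 − 0.1470 = 0.8564 → 0.86
Risk-neutral Pr[S_T < K] = N(−d₂) = N(-0.86) = 0.1949

0.1949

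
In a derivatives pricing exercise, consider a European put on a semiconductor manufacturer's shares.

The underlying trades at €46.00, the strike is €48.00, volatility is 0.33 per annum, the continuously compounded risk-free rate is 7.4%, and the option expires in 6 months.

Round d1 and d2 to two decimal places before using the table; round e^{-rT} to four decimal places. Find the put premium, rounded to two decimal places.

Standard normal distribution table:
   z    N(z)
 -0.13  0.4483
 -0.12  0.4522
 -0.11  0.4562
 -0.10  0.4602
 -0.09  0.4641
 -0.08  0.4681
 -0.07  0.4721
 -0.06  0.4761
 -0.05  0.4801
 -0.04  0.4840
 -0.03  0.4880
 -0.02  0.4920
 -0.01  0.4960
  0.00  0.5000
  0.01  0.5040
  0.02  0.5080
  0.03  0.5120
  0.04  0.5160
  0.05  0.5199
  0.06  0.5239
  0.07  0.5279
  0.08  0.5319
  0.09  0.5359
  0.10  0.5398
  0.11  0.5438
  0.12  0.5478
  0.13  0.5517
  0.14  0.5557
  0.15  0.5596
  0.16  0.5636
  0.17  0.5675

€4.36

σ√T = 0.33 × 0.7071 = 0.2333
d₁ = [ln(46/48) + (0.074 + ½·0.33²)·0.5] / (σ√T) = (-0.0426 + 0.0642) / 0.2333 = 0.0928 ≈ 0.09
d₂ = 0.0928 − 0.2333 = -0.1405 ≈ -0.14
e^(−rT) = e^(−0.074·0.5) = 0.9637
N(−d₂) = N(0.14) = 0.5557;  N(−d₁) = N(-0.09) = 0.4641
P = 48·0.9637·0.5557 − 46·0.4641 = 25.7053 − 21.3486 = 4.3567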